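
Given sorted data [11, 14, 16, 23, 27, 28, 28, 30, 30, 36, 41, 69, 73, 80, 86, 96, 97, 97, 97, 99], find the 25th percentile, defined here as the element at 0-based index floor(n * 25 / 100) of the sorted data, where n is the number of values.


The dataset has n = 20 elements.
Index = floor(20 * 25 / 100) = floor(500 / 100) = floor(5) = 5
Counting from index 0 in the sorted data, the element at index 5 is 28.
Final answer: 28


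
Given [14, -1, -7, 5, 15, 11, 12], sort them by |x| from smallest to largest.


Compute absolute values:
  |14| = 14
  |-1| = 1
  |-7| = 7
  |5| = 5
  |15| = 15
  |11| = 11
  |12| = 12
Absolute values in increasing order: 1 < 5 < 7 < 11 < 12 < 14 < 15
Listing the original numbers in that order gives the answer.
Final answer: [-1, 5, -7, 11, 12, 14, 15]


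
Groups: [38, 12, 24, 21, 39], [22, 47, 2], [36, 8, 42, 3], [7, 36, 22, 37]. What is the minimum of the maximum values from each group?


Find max of each group:
  Group 1: [38, 12, 24, 21, 39] -> max = 39
  Group 2: [22, 47, 2] -> max = 47
  Group 3: [36, 8, 42, 3] -> max = 42
  Group 4: [7, 36, 22, 37] -> max = 37
Maxes: [39, 47, 42, 37]
Minimum of maxes = 37
Final answer: 37


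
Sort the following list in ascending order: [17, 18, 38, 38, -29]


Original list: [17, 18, 38, 38, -29]
Repeatedly take the smallest remaining element:
  Remaining [17, 18, 38, 38, -29] -> smallest is -29
  Remaining [17, 18, 38, 38] -> smallest is 17
  Remaining [18, 38, 38] -> smallest is 18
  Remaining [38, 38] -> smallest is 38
  Remaining [38] -> smallest is 38
Collecting the picks in order gives the sorted list.
Final answer: [-29, 17, 18, 38, 38]


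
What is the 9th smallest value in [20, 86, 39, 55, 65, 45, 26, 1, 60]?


Sort ascending: [1, 20, 26, 39, 45, 55, 60, 65, 86]
The 9th element (1-indexed) is at index 8.
Value = 86
Final answer: 86


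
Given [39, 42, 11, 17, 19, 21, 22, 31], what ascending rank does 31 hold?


Sort ascending: [11, 17, 19, 21, 22, 31, 39, 42]
Find 31 in the sorted list.
31 is at position 6 (1-indexed).
Final answer: 6


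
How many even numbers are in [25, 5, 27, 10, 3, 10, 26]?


Check each element:
  25 is odd
  5 is odd
  27 is odd
  10 is even
  3 is odd
  10 is even
  26 is even
Evens: [10, 10, 26]
Count of evens = 3
Final answer: 3


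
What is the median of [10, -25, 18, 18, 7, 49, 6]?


First, sort the list: [-25, 6, 7, 10, 18, 18, 49]
The list has 7 elements (odd count).
The middle index is 3 (0-based), and the element there is 10.
Final answer: 10


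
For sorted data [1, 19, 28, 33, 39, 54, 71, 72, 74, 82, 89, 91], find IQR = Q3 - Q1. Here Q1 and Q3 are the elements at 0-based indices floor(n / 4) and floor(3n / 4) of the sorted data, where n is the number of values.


The data has n = 12 elements.
Q1 index = floor(12 / 4) = floor(3) = 3; Q3 index = floor(3 * 12 / 4) = floor(9) = 9
Q1 = element at index 3 = 33
Q3 = element at index 9 = 82
IQR = 82 - 33 = 49
Final answer: 49


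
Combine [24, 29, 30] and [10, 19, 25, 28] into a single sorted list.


List A: [24, 29, 30]
List B: [10, 19, 25, 28]
Repeatedly compare the front elements and take the smaller:
  24 vs 10 -> take 10
  24 vs 19 -> take 19
  24 vs 25 -> take 24
  29 vs 25 -> take 25
  29 vs 28 -> take 28
  B is exhausted; append the rest of A: [29, 30]
Final answer: [10, 19, 24, 25, 28, 29, 30]


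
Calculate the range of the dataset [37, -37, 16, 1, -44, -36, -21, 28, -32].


Maximum value: 37
Minimum value: -44
Range = 37 - (-44) = 81
Final answer: 81


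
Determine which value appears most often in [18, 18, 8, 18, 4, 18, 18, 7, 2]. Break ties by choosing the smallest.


Count the frequency of each value:
  2 appears 1 time(s)
  4 appears 1 time(s)
  7 appears 1 time(s)
  8 appears 1 time(s)
  18 appears 5 time(s)
Maximum frequency is 5.
Only 18 reaches that frequency, so it is the mode.
Final answer: 18


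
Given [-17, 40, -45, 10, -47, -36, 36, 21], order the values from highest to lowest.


Original list: [-17, 40, -45, 10, -47, -36, 36, 21]
Repeatedly take the largest remaining element:
  Remaining [-17, 40, -45, 10, -47, -36, 36, 21] -> largest is 40
  Remaining [-17, -45, 10, -47, -36, 36, 21] -> largest is 36
  Remaining [-17, -45, 10, -47, -36, 21] -> largest is 21
  Remaining [-17, -45, 10, -47, -36] -> largest is 10
  Remaining [-17, -45, -47, -36] -> largest is -17
  Remaining [-45, -47, -36] -> largest is -36
  Remaining [-45, -47] -> largest is -45
  Remaining [-47] -> largest is -47
Collecting the picks in order gives the descending list.
Final answer: [40, 36, 21, 10, -17, -36, -45, -47]


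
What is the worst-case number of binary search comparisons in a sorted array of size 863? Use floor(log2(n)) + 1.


Binary search halves the search space each step.
Maximum comparisons = floor(log2(863)) + 1
log2(863) = 9.7532
floor(log2(863)) = 9, so 9 + 1 = 10
Final answer: 10


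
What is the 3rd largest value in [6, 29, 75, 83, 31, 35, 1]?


Sort descending: [83, 75, 35, 31, 29, 6, 1]
The 3rd element (1-indexed) is at index 2.
Value = 35
Final answer: 35


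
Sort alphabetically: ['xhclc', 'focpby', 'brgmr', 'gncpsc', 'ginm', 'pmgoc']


Compare strings character by character (the first differing letter decides):
  'brgmr' < 'focpby' since 'b' < 'f' at position 1
  'focpby' < 'ginm' since 'f' < 'g' at position 1
  'ginm' < 'gncpsc' since 'i' < 'n' at position 2
  'gncpsc' < 'pmgoc' since 'g' < 'p' at position 1
  'pmgoc' < 'xhclc' since 'p' < 'x' at position 1
Chaining these comparisons gives the alphabetical order.
Final answer: ['brgmr', 'focpby', 'ginm', 'gncpsc', 'pmgoc', 'xhclc']


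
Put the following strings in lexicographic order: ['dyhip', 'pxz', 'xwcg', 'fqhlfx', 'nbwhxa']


Compare strings character by character (the first differing letter decides):
  'dyhip' < 'fqhlfx' since 'd' < 'f' at position 1
  'fqhlfx' < 'nbwhxa' since 'f' < 'n' at position 1
  'nbwhxa' < 'pxz' since 'n' < 'p' at position 1
  'pxz' < 'xwcg' since 'p' < 'x' at position 1
Chaining these comparisons gives the alphabetical order.
Final answer: ['dyhip', 'fqhlfx', 'nbwhxa', 'pxz', 'xwcg']


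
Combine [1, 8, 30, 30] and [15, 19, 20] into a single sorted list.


List A: [1, 8, 30, 30]
List B: [15, 19, 20]
Repeatedly compare the front elements and take the smaller:
  1 vs 15 -> take 1
  8 vs 15 -> take 8
  30 vs 15 -> take 15
  30 vs 19 -> take 19
  30 vs 20 -> take 20
  B is exhausted; append the rest of A: [30, 30]
Final answer: [1, 8, 15, 19, 20, 30, 30]


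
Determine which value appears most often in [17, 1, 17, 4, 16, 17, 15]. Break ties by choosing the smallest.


Count the frequency of each value:
  1 appears 1 time(s)
  4 appears 1 time(s)
  15 appears 1 time(s)
  16 appears 1 time(s)
  17 appears 3 time(s)
Maximum frequency is 3.
Only 17 reaches that frequency, so it is the mode.
Final answer: 17


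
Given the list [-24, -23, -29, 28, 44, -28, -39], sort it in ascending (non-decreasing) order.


Original list: [-24, -23, -29, 28, 44, -28, -39]
Repeatedly take the smallest remaining element:
  Remaining [-24, -23, -29, 28, 44, -28, -39] -> smallest is -39
  Remaining [-24, -23, -29, 28, 44, -28] -> smallest is -29
  Remaining [-24, -23, 28, 44, -28] -> smallest is -28
  Remaining [-24, -23, 28, 44] -> smallest is -24
  Remaining [-23, 28, 44] -> smallest is -23
  Remaining [28, 44] -> smallest is 28
  Remaining [44] -> smallest is 44
Collecting the picks in order gives the sorted list.
Final answer: [-39, -29, -28, -24, -23, 28, 44]


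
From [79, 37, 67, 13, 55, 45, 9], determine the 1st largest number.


Sort descending: [79, 67, 55, 45, 37, 13, 9]
The 1st element (1-indexed) is at index 0.
Value = 79
Final answer: 79


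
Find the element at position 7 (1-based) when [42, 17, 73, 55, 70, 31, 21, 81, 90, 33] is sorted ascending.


Sort ascending: [17, 21, 31, 33, 42, 55, 70, 73, 81, 90]
The 7th element (1-indexed) is at index 6.
Value = 70
Final answer: 70


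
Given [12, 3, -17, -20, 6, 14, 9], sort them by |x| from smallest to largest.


Compute absolute values:
  |12| = 12
  |3| = 3
  |-17| = 17
  |-20| = 20
  |6| = 6
  |14| = 14
  |9| = 9
Absolute values in increasing order: 3 < 6 < 9 < 12 < 14 < 17 < 20
Listing the original numbers in that order gives the answer.
Final answer: [3, 6, 9, 12, 14, -17, -20]


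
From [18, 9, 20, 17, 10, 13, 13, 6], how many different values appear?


List all unique values:
Distinct values: [6, 9, 10, 13, 17, 18, 20]
Count = 7
Final answer: 7


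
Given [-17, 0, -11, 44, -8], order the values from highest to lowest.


Original list: [-17, 0, -11, 44, -8]
Repeatedly take the largest remaining element:
  Remaining [-17, 0, -11, 44, -8] -> largest is 44
  Remaining [-17, 0, -11, -8] -> largest is 0
  Remaining [-17, -11, -8] -> largest is -8
  Remaining [-17, -11] -> largest is -11
  Remaining [-17] -> largest is -17
Collecting the picks in order gives the descending list.
Final answer: [44, 0, -8, -11, -17]


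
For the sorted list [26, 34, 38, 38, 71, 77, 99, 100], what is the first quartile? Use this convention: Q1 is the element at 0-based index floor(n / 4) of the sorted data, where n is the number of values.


The list has n = 8 elements.
Q1 index = floor(8 / 4) = floor(2) = 2
Counting from index 0 in the sorted data, the element at index 2 is 38.
Final answer: 38


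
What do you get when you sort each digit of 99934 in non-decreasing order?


The number 99934 has digits: 9, 9, 9, 3, 4
Sorted: 3, 4, 9, 9, 9
Joining the sorted digits gives the result.
Final answer: 34999


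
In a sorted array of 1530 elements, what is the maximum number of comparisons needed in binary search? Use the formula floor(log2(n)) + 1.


Binary search halves the search space each step.
Maximum comparisons = floor(log2(1530)) + 1
log2(1530) = 10.5793
floor(log2(1530)) = 10, so 10 + 1 = 11
Final answer: 11


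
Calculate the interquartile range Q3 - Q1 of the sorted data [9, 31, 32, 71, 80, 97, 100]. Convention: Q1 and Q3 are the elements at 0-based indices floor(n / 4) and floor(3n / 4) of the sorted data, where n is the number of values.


The data has n = 7 elements.
Q1 index = floor(7 / 4) = floor(1.75) = 1; Q3 index = floor(3 * 7 / 4) = floor(5.25) = 5
Q1 = element at index 1 = 31
Q3 = element at index 5 = 97
IQR = 97 - 31 = 66
Final answer: 66


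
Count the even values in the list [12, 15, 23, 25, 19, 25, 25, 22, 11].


Check each element:
  12 is even
  15 is odd
  23 is odd
  25 is odd
  19 is odd
  25 is odd
  25 is odd
  22 is even
  11 is odd
Evens: [12, 22]
Count of evens = 2
Final answer: 2


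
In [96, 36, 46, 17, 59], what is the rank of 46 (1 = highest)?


Sort descending: [96, 59, 46, 36, 17]
Find 46 in the sorted list.
46 is at position 3.
Final answer: 3


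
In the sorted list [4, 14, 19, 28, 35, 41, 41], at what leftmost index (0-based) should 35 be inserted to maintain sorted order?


List is sorted: [4, 14, 19, 28, 35, 41, 41]
We need the leftmost position where 35 can be inserted, i.e. the first index whose element is >= 35 (or the end of the list if none is).
Binary search with low=0, high=7 (0-based indices):
  low=0, high=7, mid=3: a[3]=28 < 35, so low = 4
  low=4, high=7, mid=5: a[5]=41 >= 35, so high = 5
  low=4, high=5, mid=4: a[4]=35 >= 35, so high = 4
Now low = high = 4, so the insertion index is 4.
Final answer: 4


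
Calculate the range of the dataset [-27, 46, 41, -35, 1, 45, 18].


Maximum value: 46
Minimum value: -35
Range = 46 - (-35) = 81
Final answer: 81


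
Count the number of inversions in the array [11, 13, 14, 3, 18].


For each element, count the later elements that are smaller than it:
  11 (index 0): smaller elements after it = [3] -> 1
  13 (index 1): smaller elements after it = [3] -> 1
  14 (index 2): smaller elements after it = [3] -> 1
  3 (index 3): smaller elements after it = [] -> 0
Total inversions = 1 + 1 + 1 + 0 = 3
Final answer: 3


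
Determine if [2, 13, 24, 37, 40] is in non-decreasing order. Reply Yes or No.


Check consecutive pairs:
  2 <= 13? True
  13 <= 24? True
  24 <= 37? True
  37 <= 40? True
Every consecutive pair is in order, so the list is non-decreasing.
Final answer: Yes


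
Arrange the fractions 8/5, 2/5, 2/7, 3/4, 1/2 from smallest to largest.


Convert to decimal for comparison:
  8/5 = 1.6
  2/5 = 0.4
  2/7 = 0.2857
  3/4 = 0.75
  1/2 = 0.5
Decimals in increasing order: 0.2857 < 0.4 < 0.5 < 0.75 < 1.6
Writing each back as its fraction gives the sorted order.
Final answer: 2/7, 2/5, 1/2, 3/4, 8/5


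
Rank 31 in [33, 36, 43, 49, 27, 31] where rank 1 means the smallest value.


Sort ascending: [27, 31, 33, 36, 43, 49]
Find 31 in the sorted list.
31 is at position 2 (1-indexed).
Final answer: 2


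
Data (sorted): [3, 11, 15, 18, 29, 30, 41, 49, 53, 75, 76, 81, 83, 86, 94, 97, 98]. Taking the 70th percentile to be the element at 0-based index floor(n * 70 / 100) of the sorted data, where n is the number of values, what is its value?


The dataset has n = 17 elements.
Index = floor(17 * 70 / 100) = floor(1190 / 100) = floor(11.9) = 11
Counting from index 0 in the sorted data, the element at index 11 is 81.
Final answer: 81


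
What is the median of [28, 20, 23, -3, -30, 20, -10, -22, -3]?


First, sort the list: [-30, -22, -10, -3, -3, 20, 20, 23, 28]
The list has 9 elements (odd count).
The middle index is 4 (0-based), and the element there is -3.
Final answer: -3


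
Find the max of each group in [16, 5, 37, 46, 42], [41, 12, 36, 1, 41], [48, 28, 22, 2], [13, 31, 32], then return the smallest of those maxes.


Find max of each group:
  Group 1: [16, 5, 37, 46, 42] -> max = 46
  Group 2: [41, 12, 36, 1, 41] -> max = 41
  Group 3: [48, 28, 22, 2] -> max = 48
  Group 4: [13, 31, 32] -> max = 32
Maxes: [46, 41, 48, 32]
Minimum of maxes = 32
Final answer: 32


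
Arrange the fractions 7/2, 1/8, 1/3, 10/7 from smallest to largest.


Convert to decimal for comparison:
  7/2 = 3.5
  1/8 = 0.125
  1/3 = 0.3333
  10/7 = 1.4286
Decimals in increasing order: 0.125 < 0.3333 < 1.4286 < 3.5
Writing each back as its fraction gives the sorted order.
Final answer: 1/8, 1/3, 10/7, 7/2


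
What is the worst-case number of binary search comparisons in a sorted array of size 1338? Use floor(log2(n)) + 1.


Binary search halves the search space each step.
Maximum comparisons = floor(log2(1338)) + 1
log2(1338) = 10.3859
floor(log2(1338)) = 10, so 10 + 1 = 11
Final answer: 11


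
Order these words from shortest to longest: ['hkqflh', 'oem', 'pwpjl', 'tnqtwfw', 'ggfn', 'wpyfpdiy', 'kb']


Compute lengths:
  'hkqflh' has length 6
  'oem' has length 3
  'pwpjl' has length 5
  'tnqtwfw' has length 7
  'ggfn' has length 4
  'wpyfpdiy' has length 8
  'kb' has length 2
Lengths in increasing order: 2 < 3 < 4 < 5 < 6 < 7 < 8
Listing the words in that order gives the answer.
Final answer: ['kb', 'oem', 'ggfn', 'pwpjl', 'hkqflh', 'tnqtwfw', 'wpyfpdiy']


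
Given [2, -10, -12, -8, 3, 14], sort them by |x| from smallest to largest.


Compute absolute values:
  |2| = 2
  |-10| = 10
  |-12| = 12
  |-8| = 8
  |3| = 3
  |14| = 14
Absolute values in increasing order: 2 < 3 < 8 < 10 < 12 < 14
Listing the original numbers in that order gives the answer.
Final answer: [2, 3, -8, -10, -12, 14]


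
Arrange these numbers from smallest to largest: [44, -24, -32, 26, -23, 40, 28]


Original list: [44, -24, -32, 26, -23, 40, 28]
Repeatedly take the smallest remaining element:
  Remaining [44, -24, -32, 26, -23, 40, 28] -> smallest is -32
  Remaining [44, -24, 26, -23, 40, 28] -> smallest is -24
  Remaining [44, 26, -23, 40, 28] -> smallest is -23
  Remaining [44, 26, 40, 28] -> smallest is 26
  Remaining [44, 40, 28] -> smallest is 28
  Remaining [44, 40] -> smallest is 40
  Remaining [44] -> smallest is 44
Collecting the picks in order gives the sorted list.
Final answer: [-32, -24, -23, 26, 28, 40, 44]


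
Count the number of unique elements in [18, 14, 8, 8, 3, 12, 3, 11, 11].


List all unique values:
Distinct values: [3, 8, 11, 12, 14, 18]
Count = 6
Final answer: 6


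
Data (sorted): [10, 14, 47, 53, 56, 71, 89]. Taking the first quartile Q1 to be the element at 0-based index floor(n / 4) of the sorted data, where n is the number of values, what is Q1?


The list has n = 7 elements.
Q1 index = floor(7 / 4) = floor(1.75) = 1
Counting from index 0 in the sorted data, the element at index 1 is 14.
Final answer: 14


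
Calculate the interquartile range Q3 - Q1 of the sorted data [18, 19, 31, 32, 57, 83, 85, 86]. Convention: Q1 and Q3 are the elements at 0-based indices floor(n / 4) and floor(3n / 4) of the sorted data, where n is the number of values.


The data has n = 8 elements.
Q1 index = floor(8 / 4) = floor(2) = 2; Q3 index = floor(3 * 8 / 4) = floor(6) = 6
Q1 = element at index 2 = 31
Q3 = element at index 6 = 85
IQR = 85 - 31 = 54
Final answer: 54


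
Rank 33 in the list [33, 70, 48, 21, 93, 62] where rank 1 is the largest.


Sort descending: [93, 70, 62, 48, 33, 21]
Find 33 in the sorted list.
33 is at position 5.
Final answer: 5


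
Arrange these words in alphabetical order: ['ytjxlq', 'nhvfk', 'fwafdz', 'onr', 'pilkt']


Compare strings character by character (the first differing letter decides):
  'fwafdz' < 'nhvfk' since 'f' < 'n' at position 1
  'nhvfk' < 'onr' since 'n' < 'o' at position 1
  'onr' < 'pilkt' since 'o' < 'p' at position 1
  'pilkt' < 'ytjxlq' since 'p' < 'y' at position 1
Chaining these comparisons gives the alphabetical order.
Final answer: ['fwafdz', 'nhvfk', 'onr', 'pilkt', 'ytjxlq']


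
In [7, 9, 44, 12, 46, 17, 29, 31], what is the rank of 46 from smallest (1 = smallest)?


Sort ascending: [7, 9, 12, 17, 29, 31, 44, 46]
Find 46 in the sorted list.
46 is at position 8 (1-indexed).
Final answer: 8


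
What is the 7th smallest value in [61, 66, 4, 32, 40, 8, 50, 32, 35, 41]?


Sort ascending: [4, 8, 32, 32, 35, 40, 41, 50, 61, 66]
The 7th element (1-indexed) is at index 6.
Value = 41
Final answer: 41


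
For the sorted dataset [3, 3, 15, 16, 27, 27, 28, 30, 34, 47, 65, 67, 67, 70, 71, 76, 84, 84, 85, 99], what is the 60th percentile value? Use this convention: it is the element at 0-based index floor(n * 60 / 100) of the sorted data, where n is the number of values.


The dataset has n = 20 elements.
Index = floor(20 * 60 / 100) = floor(1200 / 100) = floor(12) = 12
Counting from index 0 in the sorted data, the element at index 12 is 67.
Final answer: 67


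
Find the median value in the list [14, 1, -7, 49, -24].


First, sort the list: [-24, -7, 1, 14, 49]
The list has 5 elements (odd count).
The middle index is 2 (0-based), and the element there is 1.
Final answer: 1


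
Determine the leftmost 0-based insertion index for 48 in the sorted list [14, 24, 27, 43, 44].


List is sorted: [14, 24, 27, 43, 44]
We need the leftmost position where 48 can be inserted, i.e. the first index whose element is >= 48 (or the end of the list if none is).
Binary search with low=0, high=5 (0-based indices):
  low=0, high=5, mid=2: a[2]=27 < 48, so low = 3
  low=3, high=5, mid=4: a[4]=44 < 48, so low = 5
Now low = high = 5, so the insertion index is 5.
Final answer: 5


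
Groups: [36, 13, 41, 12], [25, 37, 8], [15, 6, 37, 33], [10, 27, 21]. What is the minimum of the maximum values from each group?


Find max of each group:
  Group 1: [36, 13, 41, 12] -> max = 41
  Group 2: [25, 37, 8] -> max = 37
  Group 3: [15, 6, 37, 33] -> max = 37
  Group 4: [10, 27, 21] -> max = 27
Maxes: [41, 37, 37, 27]
Minimum of maxes = 27
Final answer: 27


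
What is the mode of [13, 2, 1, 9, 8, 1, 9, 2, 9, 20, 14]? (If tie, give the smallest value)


Count the frequency of each value:
  1 appears 2 time(s)
  2 appears 2 time(s)
  8 appears 1 time(s)
  9 appears 3 time(s)
  13 appears 1 time(s)
  14 appears 1 time(s)
  20 appears 1 time(s)
Maximum frequency is 3.
Only 9 reaches that frequency, so it is the mode.
Final answer: 9


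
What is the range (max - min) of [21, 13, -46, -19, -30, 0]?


Maximum value: 21
Minimum value: -46
Range = 21 - (-46) = 67
Final answer: 67


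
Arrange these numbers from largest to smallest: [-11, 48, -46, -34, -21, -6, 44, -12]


Original list: [-11, 48, -46, -34, -21, -6, 44, -12]
Repeatedly take the largest remaining element:
  Remaining [-11, 48, -46, -34, -21, -6, 44, -12] -> largest is 48
  Remaining [-11, -46, -34, -21, -6, 44, -12] -> largest is 44
  Remaining [-11, -46, -34, -21, -6, -12] -> largest is -6
  Remaining [-11, -46, -34, -21, -12] -> largest is -11
  Remaining [-46, -34, -21, -12] -> largest is -12
  Remaining [-46, -34, -21] -> largest is -21
  Remaining [-46, -34] -> largest is -34
  Remaining [-46] -> largest is -46
Collecting the picks in order gives the descending list.
Final answer: [48, 44, -6, -11, -12, -21, -34, -46]


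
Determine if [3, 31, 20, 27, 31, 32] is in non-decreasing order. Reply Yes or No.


Check consecutive pairs:
  3 <= 31? True
  31 <= 20? False
  20 <= 27? True
  27 <= 31? True
  31 <= 32? True
1 consecutive pair(s) are out of order, so the list is not sorted.
Final answer: No


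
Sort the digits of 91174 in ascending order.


The number 91174 has digits: 9, 1, 1, 7, 4
Sorted: 1, 1, 4, 7, 9
Joining the sorted digits gives the result.
Final answer: 11479


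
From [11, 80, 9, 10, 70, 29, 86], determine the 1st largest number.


Sort descending: [86, 80, 70, 29, 11, 10, 9]
The 1st element (1-indexed) is at index 0.
Value = 86
Final answer: 86


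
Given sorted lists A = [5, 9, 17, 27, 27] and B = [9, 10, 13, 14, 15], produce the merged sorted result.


List A: [5, 9, 17, 27, 27]
List B: [9, 10, 13, 14, 15]
Repeatedly compare the front elements and take the smaller:
  5 vs 9 -> take 5
  9 vs 9 -> take 9
  17 vs 9 -> take 9
  17 vs 10 -> take 10
  17 vs 13 -> take 13
  17 vs 14 -> take 14
  17 vs 15 -> take 15
  B is exhausted; append the rest of A: [17, 27, 27]
Final answer: [5, 9, 9, 10, 13, 14, 15, 17, 27, 27]


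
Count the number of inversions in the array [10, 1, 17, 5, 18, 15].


For each element, count the later elements that are smaller than it:
  10 (index 0): smaller elements after it = [1, 5] -> 2
  1 (index 1): smaller elements after it = [] -> 0
  17 (index 2): smaller elements after it = [5, 15] -> 2
  5 (index 3): smaller elements after it = [] -> 0
  18 (index 4): smaller elements after it = [15] -> 1
Total inversions = 2 + 0 + 2 + 0 + 1 = 5
Final answer: 5


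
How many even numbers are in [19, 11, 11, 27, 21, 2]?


Check each element:
  19 is odd
  11 is odd
  11 is odd
  27 is odd
  21 is odd
  2 is even
Evens: [2]
Count of evens = 1
Final answer: 1


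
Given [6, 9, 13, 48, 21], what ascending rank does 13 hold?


Sort ascending: [6, 9, 13, 21, 48]
Find 13 in the sorted list.
13 is at position 3 (1-indexed).
Final answer: 3


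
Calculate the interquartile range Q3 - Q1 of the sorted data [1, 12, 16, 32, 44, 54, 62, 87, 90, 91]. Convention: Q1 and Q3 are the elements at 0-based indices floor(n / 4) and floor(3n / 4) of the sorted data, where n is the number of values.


The data has n = 10 elements.
Q1 index = floor(10 / 4) = floor(2.5) = 2; Q3 index = floor(3 * 10 / 4) = floor(7.5) = 7
Q1 = element at index 2 = 16
Q3 = element at index 7 = 87
IQR = 87 - 16 = 71
Final answer: 71


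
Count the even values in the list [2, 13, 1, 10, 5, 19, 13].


Check each element:
  2 is even
  13 is odd
  1 is odd
  10 is even
  5 is odd
  19 is odd
  13 is odd
Evens: [2, 10]
Count of evens = 2
Final answer: 2


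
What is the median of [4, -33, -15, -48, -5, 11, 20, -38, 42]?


First, sort the list: [-48, -38, -33, -15, -5, 4, 11, 20, 42]
The list has 9 elements (odd count).
The middle index is 4 (0-based), and the element there is -5.
Final answer: -5


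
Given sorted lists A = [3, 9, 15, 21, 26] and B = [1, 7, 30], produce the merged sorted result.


List A: [3, 9, 15, 21, 26]
List B: [1, 7, 30]
Repeatedly compare the front elements and take the smaller:
  3 vs 1 -> take 1
  3 vs 7 -> take 3
  9 vs 7 -> take 7
  9 vs 30 -> take 9
  15 vs 30 -> take 15
  21 vs 30 -> take 21
  26 vs 30 -> take 26
  A is exhausted; append the rest of B: [30]
Final answer: [1, 3, 7, 9, 15, 21, 26, 30]


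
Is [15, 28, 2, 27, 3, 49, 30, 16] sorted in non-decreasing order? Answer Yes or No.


Check consecutive pairs:
  15 <= 28? True
  28 <= 2? False
  2 <= 27? True
  27 <= 3? False
  3 <= 49? True
  49 <= 30? False
  30 <= 16? False
4 consecutive pair(s) are out of order, so the list is not sorted.
Final answer: No


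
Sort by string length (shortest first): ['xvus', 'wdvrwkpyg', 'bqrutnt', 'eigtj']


Compute lengths:
  'xvus' has length 4
  'wdvrwkpyg' has length 9
  'bqrutnt' has length 7
  'eigtj' has length 5
Lengths in increasing order: 4 < 5 < 7 < 9
Listing the words in that order gives the answer.
Final answer: ['xvus', 'eigtj', 'bqrutnt', 'wdvrwkpyg']


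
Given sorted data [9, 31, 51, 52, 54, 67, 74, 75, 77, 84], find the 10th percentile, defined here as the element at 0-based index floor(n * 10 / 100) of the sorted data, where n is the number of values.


The dataset has n = 10 elements.
Index = floor(10 * 10 / 100) = floor(100 / 100) = floor(1) = 1
Counting from index 0 in the sorted data, the element at index 1 is 31.
Final answer: 31


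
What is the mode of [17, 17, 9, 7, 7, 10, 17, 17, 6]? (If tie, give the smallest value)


Count the frequency of each value:
  6 appears 1 time(s)
  7 appears 2 time(s)
  9 appears 1 time(s)
  10 appears 1 time(s)
  17 appears 4 time(s)
Maximum frequency is 4.
Only 17 reaches that frequency, so it is the mode.
Final answer: 17


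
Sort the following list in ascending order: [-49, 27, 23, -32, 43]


Original list: [-49, 27, 23, -32, 43]
Repeatedly take the smallest remaining element:
  Remaining [-49, 27, 23, -32, 43] -> smallest is -49
  Remaining [27, 23, -32, 43] -> smallest is -32
  Remaining [27, 23, 43] -> smallest is 23
  Remaining [27, 43] -> smallest is 27
  Remaining [43] -> smallest is 43
Collecting the picks in order gives the sorted list.
Final answer: [-49, -32, 23, 27, 43]


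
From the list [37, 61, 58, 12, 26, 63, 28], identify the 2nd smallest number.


Sort ascending: [12, 26, 28, 37, 58, 61, 63]
The 2nd element (1-indexed) is at index 1.
Value = 26
Final answer: 26


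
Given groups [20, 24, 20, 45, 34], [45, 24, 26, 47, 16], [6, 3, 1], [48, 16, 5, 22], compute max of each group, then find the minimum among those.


Find max of each group:
  Group 1: [20, 24, 20, 45, 34] -> max = 45
  Group 2: [45, 24, 26, 47, 16] -> max = 47
  Group 3: [6, 3, 1] -> max = 6
  Group 4: [48, 16, 5, 22] -> max = 48
Maxes: [45, 47, 6, 48]
Minimum of maxes = 6
Final answer: 6


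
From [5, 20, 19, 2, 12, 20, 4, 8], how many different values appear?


List all unique values:
Distinct values: [2, 4, 5, 8, 12, 19, 20]
Count = 7
Final answer: 7


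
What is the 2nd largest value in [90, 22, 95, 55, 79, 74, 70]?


Sort descending: [95, 90, 79, 74, 70, 55, 22]
The 2nd element (1-indexed) is at index 1.
Value = 90
Final answer: 90


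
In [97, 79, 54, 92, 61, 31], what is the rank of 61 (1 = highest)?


Sort descending: [97, 92, 79, 61, 54, 31]
Find 61 in the sorted list.
61 is at position 4.
Final answer: 4


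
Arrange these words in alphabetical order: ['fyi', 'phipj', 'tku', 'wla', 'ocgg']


Compare strings character by character (the first differing letter decides):
  'fyi' < 'ocgg' since 'f' < 'o' at position 1
  'ocgg' < 'phipj' since 'o' < 'p' at position 1
  'phipj' < 'tku' since 'p' < 't' at position 1
  'tku' < 'wla' since 't' < 'w' at position 1
Chaining these comparisons gives the alphabetical order.
Final answer: ['fyi', 'ocgg', 'phipj', 'tku', 'wla']


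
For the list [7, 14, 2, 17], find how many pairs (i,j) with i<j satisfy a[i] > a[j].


For each element, count the later elements that are smaller than it:
  7 (index 0): smaller elements after it = [2] -> 1
  14 (index 1): smaller elements after it = [2] -> 1
  2 (index 2): smaller elements after it = [] -> 0
Total inversions = 1 + 1 + 0 = 2
Final answer: 2


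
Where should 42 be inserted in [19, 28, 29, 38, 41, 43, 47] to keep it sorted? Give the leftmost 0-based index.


List is sorted: [19, 28, 29, 38, 41, 43, 47]
We need the leftmost position where 42 can be inserted, i.e. the first index whose element is >= 42 (or the end of the list if none is).
Binary search with low=0, high=7 (0-based indices):
  low=0, high=7, mid=3: a[3]=38 < 42, so low = 4
  low=4, high=7, mid=5: a[5]=43 >= 42, so high = 5
  low=4, high=5, mid=4: a[4]=41 < 42, so low = 5
Now low = high = 5, so the insertion index is 5.
Final answer: 5


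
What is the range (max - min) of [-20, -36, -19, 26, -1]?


Maximum value: 26
Minimum value: -36
Range = 26 - (-36) = 62
Final answer: 62


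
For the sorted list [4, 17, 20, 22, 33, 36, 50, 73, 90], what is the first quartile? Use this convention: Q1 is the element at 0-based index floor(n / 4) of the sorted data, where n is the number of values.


The list has n = 9 elements.
Q1 index = floor(9 / 4) = floor(2.25) = 2
Counting from index 0 in the sorted data, the element at index 2 is 20.
Final answer: 20


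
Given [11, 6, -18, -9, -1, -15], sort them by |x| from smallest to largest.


Compute absolute values:
  |11| = 11
  |6| = 6
  |-18| = 18
  |-9| = 9
  |-1| = 1
  |-15| = 15
Absolute values in increasing order: 1 < 6 < 9 < 11 < 15 < 18
Listing the original numbers in that order gives the answer.
Final answer: [-1, 6, -9, 11, -15, -18]


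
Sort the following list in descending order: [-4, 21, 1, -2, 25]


Original list: [-4, 21, 1, -2, 25]
Repeatedly take the largest remaining element:
  Remaining [-4, 21, 1, -2, 25] -> largest is 25
  Remaining [-4, 21, 1, -2] -> largest is 21
  Remaining [-4, 1, -2] -> largest is 1
  Remaining [-4, -2] -> largest is -2
  Remaining [-4] -> largest is -4
Collecting the picks in order gives the descending list.
Final answer: [25, 21, 1, -2, -4]


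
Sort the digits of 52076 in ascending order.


The number 52076 has digits: 5, 2, 0, 7, 6
Sorted: 0, 2, 5, 6, 7
Joining the sorted digits gives the result.
Final answer: 02567


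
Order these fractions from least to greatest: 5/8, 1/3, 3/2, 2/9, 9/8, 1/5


Convert to decimal for comparison:
  5/8 = 0.625
  1/3 = 0.3333
  3/2 = 1.5
  2/9 = 0.2222
  9/8 = 1.125
  1/5 = 0.2
Decimals in increasing order: 0.2 < 0.2222 < 0.3333 < 0.625 < 1.125 < 1.5
Writing each back as its fraction gives the sorted order.
Final answer: 1/5, 2/9, 1/3, 5/8, 9/8, 3/2


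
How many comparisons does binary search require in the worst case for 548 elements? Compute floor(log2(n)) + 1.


Binary search halves the search space each step.
Maximum comparisons = floor(log2(548)) + 1
log2(548) = 9.098
floor(log2(548)) = 9, so 9 + 1 = 10
Final answer: 10


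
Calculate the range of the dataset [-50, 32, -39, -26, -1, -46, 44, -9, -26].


Maximum value: 44
Minimum value: -50
Range = 44 - (-50) = 94
Final answer: 94


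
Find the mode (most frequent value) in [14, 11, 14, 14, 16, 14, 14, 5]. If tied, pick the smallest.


Count the frequency of each value:
  5 appears 1 time(s)
  11 appears 1 time(s)
  14 appears 5 time(s)
  16 appears 1 time(s)
Maximum frequency is 5.
Only 14 reaches that frequency, so it is the mode.
Final answer: 14


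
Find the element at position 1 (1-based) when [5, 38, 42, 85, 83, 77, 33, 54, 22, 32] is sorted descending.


Sort descending: [85, 83, 77, 54, 42, 38, 33, 32, 22, 5]
The 1st element (1-indexed) is at index 0.
Value = 85
Final answer: 85


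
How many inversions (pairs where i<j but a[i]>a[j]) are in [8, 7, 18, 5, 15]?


For each element, count the later elements that are smaller than it:
  8 (index 0): smaller elements after it = [7, 5] -> 2
  7 (index 1): smaller elements after it = [5] -> 1
  18 (index 2): smaller elements after it = [5, 15] -> 2
  5 (index 3): smaller elements after it = [] -> 0
Total inversions = 2 + 1 + 2 + 0 = 5
Final answer: 5


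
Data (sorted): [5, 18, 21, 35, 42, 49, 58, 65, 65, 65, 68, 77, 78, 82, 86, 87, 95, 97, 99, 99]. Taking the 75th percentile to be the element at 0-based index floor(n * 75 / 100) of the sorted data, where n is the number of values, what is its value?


The dataset has n = 20 elements.
Index = floor(20 * 75 / 100) = floor(1500 / 100) = floor(15) = 15
Counting from index 0 in the sorted data, the element at index 15 is 87.
Final answer: 87


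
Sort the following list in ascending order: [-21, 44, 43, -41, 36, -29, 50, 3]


Original list: [-21, 44, 43, -41, 36, -29, 50, 3]
Repeatedly take the smallest remaining element:
  Remaining [-21, 44, 43, -41, 36, -29, 50, 3] -> smallest is -41
  Remaining [-21, 44, 43, 36, -29, 50, 3] -> smallest is -29
  Remaining [-21, 44, 43, 36, 50, 3] -> smallest is -21
  Remaining [44, 43, 36, 50, 3] -> smallest is 3
  Remaining [44, 43, 36, 50] -> smallest is 36
  Remaining [44, 43, 50] -> smallest is 43
  Remaining [44, 50] -> smallest is 44
  Remaining [50] -> smallest is 50
Collecting the picks in order gives the sorted list.
Final answer: [-41, -29, -21, 3, 36, 43, 44, 50]


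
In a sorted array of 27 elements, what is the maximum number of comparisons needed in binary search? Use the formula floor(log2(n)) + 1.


Binary search halves the search space each step.
Maximum comparisons = floor(log2(27)) + 1
log2(27) = 4.7549
floor(log2(27)) = 4, so 4 + 1 = 5
Final answer: 5


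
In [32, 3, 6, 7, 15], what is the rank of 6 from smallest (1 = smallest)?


Sort ascending: [3, 6, 7, 15, 32]
Find 6 in the sorted list.
6 is at position 2 (1-indexed).
Final answer: 2


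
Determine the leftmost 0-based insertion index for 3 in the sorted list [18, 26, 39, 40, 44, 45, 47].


List is sorted: [18, 26, 39, 40, 44, 45, 47]
We need the leftmost position where 3 can be inserted, i.e. the first index whose element is >= 3 (or the end of the list if none is).
Binary search with low=0, high=7 (0-based indices):
  low=0, high=7, mid=3: a[3]=40 >= 3, so high = 3
  low=0, high=3, mid=1: a[1]=26 >= 3, so high = 1
  low=0, high=1, mid=0: a[0]=18 >= 3, so high = 0
Now low = high = 0, so the insertion index is 0.
Final answer: 0


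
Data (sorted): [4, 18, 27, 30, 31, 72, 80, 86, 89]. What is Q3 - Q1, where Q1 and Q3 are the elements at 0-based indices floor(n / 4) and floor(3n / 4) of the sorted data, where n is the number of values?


The data has n = 9 elements.
Q1 index = floor(9 / 4) = floor(2.25) = 2; Q3 index = floor(3 * 9 / 4) = floor(6.75) = 6
Q1 = element at index 2 = 27
Q3 = element at index 6 = 80
IQR = 80 - 27 = 53
Final answer: 53


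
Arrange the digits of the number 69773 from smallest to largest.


The number 69773 has digits: 6, 9, 7, 7, 3
Sorted: 3, 6, 7, 7, 9
Joining the sorted digits gives the result.
Final answer: 36779


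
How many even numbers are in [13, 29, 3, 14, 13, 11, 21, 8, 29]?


Check each element:
  13 is odd
  29 is odd
  3 is odd
  14 is even
  13 is odd
  11 is odd
  21 is odd
  8 is even
  29 is odd
Evens: [14, 8]
Count of evens = 2
Final answer: 2


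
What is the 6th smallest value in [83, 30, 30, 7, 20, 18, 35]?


Sort ascending: [7, 18, 20, 30, 30, 35, 83]
The 6th element (1-indexed) is at index 5.
Value = 35
Final answer: 35


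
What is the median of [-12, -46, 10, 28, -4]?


First, sort the list: [-46, -12, -4, 10, 28]
The list has 5 elements (odd count).
The middle index is 2 (0-based), and the element there is -4.
Final answer: -4


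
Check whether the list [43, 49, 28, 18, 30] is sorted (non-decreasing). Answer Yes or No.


Check consecutive pairs:
  43 <= 49? True
  49 <= 28? False
  28 <= 18? False
  18 <= 30? True
2 consecutive pair(s) are out of order, so the list is not sorted.
Final answer: No


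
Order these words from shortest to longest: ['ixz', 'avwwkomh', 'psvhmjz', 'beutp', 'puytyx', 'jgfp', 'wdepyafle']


Compute lengths:
  'ixz' has length 3
  'avwwkomh' has length 8
  'psvhmjz' has length 7
  'beutp' has length 5
  'puytyx' has length 6
  'jgfp' has length 4
  'wdepyafle' has length 9
Lengths in increasing order: 3 < 4 < 5 < 6 < 7 < 8 < 9
Listing the words in that order gives the answer.
Final answer: ['ixz', 'jgfp', 'beutp', 'puytyx', 'psvhmjz', 'avwwkomh', 'wdepyafle']


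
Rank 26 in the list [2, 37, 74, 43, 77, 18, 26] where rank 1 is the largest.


Sort descending: [77, 74, 43, 37, 26, 18, 2]
Find 26 in the sorted list.
26 is at position 5.
Final answer: 5


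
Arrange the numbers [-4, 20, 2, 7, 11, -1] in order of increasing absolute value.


Compute absolute values:
  |-4| = 4
  |20| = 20
  |2| = 2
  |7| = 7
  |11| = 11
  |-1| = 1
Absolute values in increasing order: 1 < 2 < 4 < 7 < 11 < 20
Listing the original numbers in that order gives the answer.
Final answer: [-1, 2, -4, 7, 11, 20]


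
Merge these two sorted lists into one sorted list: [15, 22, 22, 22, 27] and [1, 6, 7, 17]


List A: [15, 22, 22, 22, 27]
List B: [1, 6, 7, 17]
Repeatedly compare the front elements and take the smaller:
  15 vs 1 -> take 1
  15 vs 6 -> take 6
  15 vs 7 -> take 7
  15 vs 17 -> take 15
  22 vs 17 -> take 17
  B is exhausted; append the rest of A: [22, 22, 22, 27]
Final answer: [1, 6, 7, 15, 17, 22, 22, 22, 27]


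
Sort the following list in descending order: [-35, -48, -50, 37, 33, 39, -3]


Original list: [-35, -48, -50, 37, 33, 39, -3]
Repeatedly take the largest remaining element:
  Remaining [-35, -48, -50, 37, 33, 39, -3] -> largest is 39
  Remaining [-35, -48, -50, 37, 33, -3] -> largest is 37
  Remaining [-35, -48, -50, 33, -3] -> largest is 33
  Remaining [-35, -48, -50, -3] -> largest is -3
  Remaining [-35, -48, -50] -> largest is -35
  Remaining [-48, -50] -> largest is -48
  Remaining [-50] -> largest is -50
Collecting the picks in order gives the descending list.
Final answer: [39, 37, 33, -3, -35, -48, -50]


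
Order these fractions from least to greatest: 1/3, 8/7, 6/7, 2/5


Convert to decimal for comparison:
  1/3 = 0.3333
  8/7 = 1.1429
  6/7 = 0.8571
  2/5 = 0.4
Decimals in increasing order: 0.3333 < 0.4 < 0.8571 < 1.1429
Writing each back as its fraction gives the sorted order.
Final answer: 1/3, 2/5, 6/7, 8/7


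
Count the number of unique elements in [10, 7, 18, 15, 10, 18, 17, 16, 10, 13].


List all unique values:
Distinct values: [7, 10, 13, 15, 16, 17, 18]
Count = 7
Final answer: 7


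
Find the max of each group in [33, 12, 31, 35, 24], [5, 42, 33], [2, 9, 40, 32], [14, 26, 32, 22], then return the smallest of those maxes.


Find max of each group:
  Group 1: [33, 12, 31, 35, 24] -> max = 35
  Group 2: [5, 42, 33] -> max = 42
  Group 3: [2, 9, 40, 32] -> max = 40
  Group 4: [14, 26, 32, 22] -> max = 32
Maxes: [35, 42, 40, 32]
Minimum of maxes = 32
Final answer: 32


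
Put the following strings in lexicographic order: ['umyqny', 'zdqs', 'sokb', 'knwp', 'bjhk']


Compare strings character by character (the first differing letter decides):
  'bjhk' < 'knwp' since 'b' < 'k' at position 1
  'knwp' < 'sokb' since 'k' < 's' at position 1
  'sokb' < 'umyqny' since 's' < 'u' at position 1
  'umyqny' < 'zdqs' since 'u' < 'z' at position 1
Chaining these comparisons gives the alphabetical order.
Final answer: ['bjhk', 'knwp', 'sokb', 'umyqny', 'zdqs']


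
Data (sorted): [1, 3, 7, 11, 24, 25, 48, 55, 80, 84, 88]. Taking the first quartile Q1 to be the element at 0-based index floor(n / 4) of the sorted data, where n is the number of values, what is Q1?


The list has n = 11 elements.
Q1 index = floor(11 / 4) = floor(2.75) = 2
Counting from index 0 in the sorted data, the element at index 2 is 7.
Final answer: 7


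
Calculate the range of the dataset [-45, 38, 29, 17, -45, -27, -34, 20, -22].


Maximum value: 38
Minimum value: -45
Range = 38 - (-45) = 83
Final answer: 83


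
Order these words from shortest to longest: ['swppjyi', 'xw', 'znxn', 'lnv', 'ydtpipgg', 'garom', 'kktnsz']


Compute lengths:
  'swppjyi' has length 7
  'xw' has length 2
  'znxn' has length 4
  'lnv' has length 3
  'ydtpipgg' has length 8
  'garom' has length 5
  'kktnsz' has length 6
Lengths in increasing order: 2 < 3 < 4 < 5 < 6 < 7 < 8
Listing the words in that order gives the answer.
Final answer: ['xw', 'lnv', 'znxn', 'garom', 'kktnsz', 'swppjyi', 'ydtpipgg']
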